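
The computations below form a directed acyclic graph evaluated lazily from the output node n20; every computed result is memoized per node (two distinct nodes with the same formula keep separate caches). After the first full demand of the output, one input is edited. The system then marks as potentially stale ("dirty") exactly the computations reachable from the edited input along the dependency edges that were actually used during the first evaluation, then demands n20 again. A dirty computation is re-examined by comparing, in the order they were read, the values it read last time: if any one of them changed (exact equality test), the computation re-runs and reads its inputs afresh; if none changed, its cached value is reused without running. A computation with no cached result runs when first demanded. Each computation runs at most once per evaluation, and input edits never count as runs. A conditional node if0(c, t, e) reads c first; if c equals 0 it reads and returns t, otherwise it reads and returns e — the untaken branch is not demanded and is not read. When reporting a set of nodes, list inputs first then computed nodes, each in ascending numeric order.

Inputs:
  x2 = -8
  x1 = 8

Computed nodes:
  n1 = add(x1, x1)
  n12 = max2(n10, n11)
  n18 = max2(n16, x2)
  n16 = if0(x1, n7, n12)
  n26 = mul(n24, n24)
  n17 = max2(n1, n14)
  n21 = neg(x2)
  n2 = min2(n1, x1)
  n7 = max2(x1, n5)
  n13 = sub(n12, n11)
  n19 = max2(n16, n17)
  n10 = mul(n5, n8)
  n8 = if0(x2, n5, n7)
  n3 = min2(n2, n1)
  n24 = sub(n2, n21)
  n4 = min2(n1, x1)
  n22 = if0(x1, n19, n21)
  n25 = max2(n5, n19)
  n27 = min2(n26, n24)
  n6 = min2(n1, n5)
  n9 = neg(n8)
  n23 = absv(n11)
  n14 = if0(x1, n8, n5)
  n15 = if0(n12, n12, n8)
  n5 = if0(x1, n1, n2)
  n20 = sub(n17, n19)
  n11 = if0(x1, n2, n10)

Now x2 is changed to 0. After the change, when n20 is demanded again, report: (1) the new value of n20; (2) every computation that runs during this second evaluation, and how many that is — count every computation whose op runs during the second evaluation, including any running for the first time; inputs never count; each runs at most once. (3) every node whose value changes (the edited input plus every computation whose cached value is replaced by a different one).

First demand of the output computes:
  n1 = add(8, 8) = 16
  n2 = min2(16, 8) = 8
  n5 = if0(x1=8 -> else branch n2) = 8
  n7 = max2(8, 8) = 8
  n8 = if0(x2=-8 -> else branch n7) = 8
  n10 = mul(8, 8) = 64
  n11 = if0(x1=8 -> else branch n10) = 64
  n12 = max2(64, 64) = 64
  n14 = if0(x1=8 -> else branch n5) = 8
  n16 = if0(x1=8 -> else branch n12) = 64
  n17 = max2(16, 8) = 16
  n19 = max2(64, 16) = 64
  n20 = sub(16, 64) = -48

After the edit, cleaning proceeds:
  n8: a read changed (x2 -8->0) — executes, giving 8 — identical to its old value.
  n10: dirty, but its reads are unchanged (n5 unchanged, n8 unchanged); cached 64 stands.
  n11: dirty, but its reads are unchanged (x1 unchanged, n10 unchanged); cached 64 stands.
  n12: dirty, but its reads are unchanged (n10 unchanged, n11 unchanged); cached 64 stands.
  n16: dirty, but its reads are unchanged (x1 unchanged, n12 unchanged); cached 64 stands.
  n19: dirty, but its reads are unchanged (n16 unchanged, n17 unchanged); cached 64 stands.
  n20: dirty, but its reads are unchanged (n17 unchanged, n19 unchanged); cached -48 stands.

Note the absorption at n8: it re-runs yet its value is the same, leaving the output's value untouched.

Demanding n20 again yields -48.
1 computations run: n8.
The nodes whose values change: x2.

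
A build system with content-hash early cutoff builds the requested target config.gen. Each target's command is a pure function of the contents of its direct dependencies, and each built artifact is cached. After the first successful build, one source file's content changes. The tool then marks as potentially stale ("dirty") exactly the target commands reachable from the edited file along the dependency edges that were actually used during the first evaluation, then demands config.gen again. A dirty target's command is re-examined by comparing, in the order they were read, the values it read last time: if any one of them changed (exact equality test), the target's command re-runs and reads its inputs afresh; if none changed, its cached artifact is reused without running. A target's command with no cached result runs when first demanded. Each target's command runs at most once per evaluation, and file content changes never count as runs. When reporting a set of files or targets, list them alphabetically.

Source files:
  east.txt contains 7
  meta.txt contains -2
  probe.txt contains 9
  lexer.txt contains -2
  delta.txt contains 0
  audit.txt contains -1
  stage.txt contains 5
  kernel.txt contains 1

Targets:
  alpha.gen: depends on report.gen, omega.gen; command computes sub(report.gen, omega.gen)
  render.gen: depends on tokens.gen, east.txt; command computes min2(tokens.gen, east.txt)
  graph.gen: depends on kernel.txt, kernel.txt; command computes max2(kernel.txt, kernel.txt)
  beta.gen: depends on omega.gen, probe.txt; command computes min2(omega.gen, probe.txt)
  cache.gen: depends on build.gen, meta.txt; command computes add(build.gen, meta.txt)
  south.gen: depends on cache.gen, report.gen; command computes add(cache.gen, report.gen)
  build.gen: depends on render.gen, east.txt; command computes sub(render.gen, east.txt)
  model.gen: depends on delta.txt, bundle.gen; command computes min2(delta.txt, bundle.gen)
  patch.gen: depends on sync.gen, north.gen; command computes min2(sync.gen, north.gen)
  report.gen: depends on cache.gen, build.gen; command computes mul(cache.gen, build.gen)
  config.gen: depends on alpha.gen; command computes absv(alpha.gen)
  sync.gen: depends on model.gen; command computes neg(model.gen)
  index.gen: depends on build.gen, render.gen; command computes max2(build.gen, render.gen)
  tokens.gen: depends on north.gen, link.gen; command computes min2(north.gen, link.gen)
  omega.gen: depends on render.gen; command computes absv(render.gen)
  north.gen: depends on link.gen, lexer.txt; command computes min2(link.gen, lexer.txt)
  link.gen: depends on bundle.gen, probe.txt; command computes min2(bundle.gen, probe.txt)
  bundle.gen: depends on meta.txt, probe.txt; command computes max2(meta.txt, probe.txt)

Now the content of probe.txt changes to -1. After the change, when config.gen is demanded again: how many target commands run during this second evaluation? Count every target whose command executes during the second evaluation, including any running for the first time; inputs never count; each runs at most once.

First evaluation (everything demanded from the output):
  bundle.gen = max2(-2, 9) = 9
  link.gen = min2(9, 9) = 9
  north.gen = min2(9, -2) = -2
  tokens.gen = min2(-2, 9) = -2
  render.gen = min2(-2, 7) = -2
  build.gen = sub(-2, 7) = -9
  cache.gen = add(-9, -2) = -11
  omega.gen = absv(-2) = 2
  report.gen = mul(-11, -9) = 99
  alpha.gen = sub(99, 2) = 97
  config.gen = absv(97) = 97

Propagation after the edit:
  bundle.gen: runs — probe.txt 9->-1; result -1.
  link.gen: runs — bundle.gen 9->-1; probe.txt 9->-1; result -1.
  north.gen: runs — link.gen 9->-1; result -2 (same value as before).
  tokens.gen: runs — link.gen 9->-1; result -2 (same value as before).
  render.gen: checked — values it read are unchanged (tokens.gen unchanged, east.txt unchanged); reused cached -2 without running.
  build.gen: checked — values it read are unchanged (render.gen unchanged, east.txt unchanged); reused cached -9 without running.
  cache.gen: checked — values it read are unchanged (build.gen unchanged, meta.txt unchanged); reused cached -11 without running.
  omega.gen: checked — values it read are unchanged (render.gen unchanged); reused cached 2 without running.
  report.gen: checked — values it read are unchanged (cache.gen unchanged, build.gen unchanged); reused cached 99 without running.
  alpha.gen: checked — values it read are unchanged (report.gen unchanged, omega.gen unchanged); reused cached 97 without running.
  config.gen: checked — values it read are unchanged (alpha.gen unchanged); reused cached 97 without running.

Key observation: the cutoff stops propagation at render.gen — its inputs' values are unchanged, so it reuses its cache.

Target commands that run: bundle.gen, link.gen, north.gen, tokens.gen — 4 in total.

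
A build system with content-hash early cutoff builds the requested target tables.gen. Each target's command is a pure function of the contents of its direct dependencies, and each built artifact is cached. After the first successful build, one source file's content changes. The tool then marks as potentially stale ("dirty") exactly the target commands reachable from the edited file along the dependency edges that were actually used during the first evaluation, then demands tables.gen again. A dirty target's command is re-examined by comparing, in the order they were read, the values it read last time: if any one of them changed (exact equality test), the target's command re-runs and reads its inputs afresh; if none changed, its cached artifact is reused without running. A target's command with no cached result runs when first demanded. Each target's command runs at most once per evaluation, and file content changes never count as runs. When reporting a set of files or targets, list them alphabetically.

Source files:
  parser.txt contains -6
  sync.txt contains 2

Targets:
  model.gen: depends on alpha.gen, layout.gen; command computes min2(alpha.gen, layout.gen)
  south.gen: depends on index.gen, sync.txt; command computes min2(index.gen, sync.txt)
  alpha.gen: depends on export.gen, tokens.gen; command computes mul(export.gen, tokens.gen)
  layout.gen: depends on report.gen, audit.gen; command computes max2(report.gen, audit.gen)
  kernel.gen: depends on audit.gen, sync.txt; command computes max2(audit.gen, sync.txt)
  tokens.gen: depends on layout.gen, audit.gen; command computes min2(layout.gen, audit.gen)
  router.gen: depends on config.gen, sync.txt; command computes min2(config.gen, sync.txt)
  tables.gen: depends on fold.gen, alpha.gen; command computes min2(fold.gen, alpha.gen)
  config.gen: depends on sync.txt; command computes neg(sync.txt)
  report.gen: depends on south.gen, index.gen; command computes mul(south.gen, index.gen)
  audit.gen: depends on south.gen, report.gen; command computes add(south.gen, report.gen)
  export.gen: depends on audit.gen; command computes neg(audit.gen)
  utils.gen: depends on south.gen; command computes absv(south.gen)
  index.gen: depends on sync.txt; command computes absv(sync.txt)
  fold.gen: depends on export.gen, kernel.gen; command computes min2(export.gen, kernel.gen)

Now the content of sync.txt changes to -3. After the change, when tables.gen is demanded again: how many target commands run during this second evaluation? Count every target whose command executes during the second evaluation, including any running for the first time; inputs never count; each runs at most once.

First evaluation (everything demanded from the output):
  index.gen = absv(2) = 2
  south.gen = min2(2, 2) = 2
  report.gen = mul(2, 2) = 4
  audit.gen = add(2, 4) = 6
  export.gen = neg(6) = -6
  kernel.gen = max2(6, 2) = 6
  fold.gen = min2(-6, 6) = -6
  layout.gen = max2(4, 6) = 6
  tokens.gen = min2(6, 6) = 6
  alpha.gen = mul(-6, 6) = -36
  tables.gen = min2(-6, -36) = -36

Propagation after the edit:
  index.gen: runs — sync.txt 2->-3; result 3.
  south.gen: runs — index.gen 2->3; sync.txt 2->-3; result -3.
  report.gen: runs — south.gen 2->-3; index.gen 2->3; result -9.
  audit.gen: runs — south.gen 2->-3; report.gen 4->-9; result -12.
  export.gen: runs — audit.gen 6->-12; result 12.
  kernel.gen: runs — audit.gen 6->-12; sync.txt 2->-3; result -3.
  fold.gen: runs — export.gen -6->12; kernel.gen 6->-3; result -3.
  layout.gen: runs — report.gen 4->-9; audit.gen 6->-12; result -9.
  tokens.gen: runs — layout.gen 6->-9; audit.gen 6->-12; result -12.
  alpha.gen: runs — export.gen -6->12; tokens.gen 6->-12; result -144.
  tables.gen: runs — fold.gen -6->-3; alpha.gen -36->-144; result -144.

Target commands that run: alpha.gen, audit.gen, export.gen, fold.gen, index.gen, kernel.gen, layout.gen, report.gen, south.gen, tables.gen, tokens.gen — 11 in total.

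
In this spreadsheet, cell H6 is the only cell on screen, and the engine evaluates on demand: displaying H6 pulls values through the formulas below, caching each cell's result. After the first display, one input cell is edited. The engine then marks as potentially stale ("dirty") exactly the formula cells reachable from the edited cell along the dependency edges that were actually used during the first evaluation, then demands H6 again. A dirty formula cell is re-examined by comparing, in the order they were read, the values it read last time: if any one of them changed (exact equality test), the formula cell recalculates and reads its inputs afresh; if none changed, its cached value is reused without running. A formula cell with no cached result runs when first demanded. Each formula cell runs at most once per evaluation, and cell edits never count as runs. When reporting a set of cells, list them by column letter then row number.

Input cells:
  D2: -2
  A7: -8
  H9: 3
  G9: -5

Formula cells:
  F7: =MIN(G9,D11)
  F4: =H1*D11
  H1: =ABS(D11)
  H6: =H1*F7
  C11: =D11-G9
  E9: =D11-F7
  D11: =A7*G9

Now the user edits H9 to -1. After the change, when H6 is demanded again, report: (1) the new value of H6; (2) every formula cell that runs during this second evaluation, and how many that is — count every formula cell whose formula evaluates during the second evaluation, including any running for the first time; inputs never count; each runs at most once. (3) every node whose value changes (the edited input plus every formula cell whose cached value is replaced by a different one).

Initial pass — values computed on the first demand:
  D11 = -8 * -5 = 40
  F7 = MIN(-5, 40) = -5
  H1 = ABS(40) = 40
  H6 = 40 * -5 = -200

Second demand — change propagation:
  no demanded computation ever read H9, so the edit dirties nothing and nothing runs.

The important point: nothing the output needs ever reads H9, so the edit is invisible to it.

H6 now evaluates to -200.
Run set: none (0 run).
Changed values: H9.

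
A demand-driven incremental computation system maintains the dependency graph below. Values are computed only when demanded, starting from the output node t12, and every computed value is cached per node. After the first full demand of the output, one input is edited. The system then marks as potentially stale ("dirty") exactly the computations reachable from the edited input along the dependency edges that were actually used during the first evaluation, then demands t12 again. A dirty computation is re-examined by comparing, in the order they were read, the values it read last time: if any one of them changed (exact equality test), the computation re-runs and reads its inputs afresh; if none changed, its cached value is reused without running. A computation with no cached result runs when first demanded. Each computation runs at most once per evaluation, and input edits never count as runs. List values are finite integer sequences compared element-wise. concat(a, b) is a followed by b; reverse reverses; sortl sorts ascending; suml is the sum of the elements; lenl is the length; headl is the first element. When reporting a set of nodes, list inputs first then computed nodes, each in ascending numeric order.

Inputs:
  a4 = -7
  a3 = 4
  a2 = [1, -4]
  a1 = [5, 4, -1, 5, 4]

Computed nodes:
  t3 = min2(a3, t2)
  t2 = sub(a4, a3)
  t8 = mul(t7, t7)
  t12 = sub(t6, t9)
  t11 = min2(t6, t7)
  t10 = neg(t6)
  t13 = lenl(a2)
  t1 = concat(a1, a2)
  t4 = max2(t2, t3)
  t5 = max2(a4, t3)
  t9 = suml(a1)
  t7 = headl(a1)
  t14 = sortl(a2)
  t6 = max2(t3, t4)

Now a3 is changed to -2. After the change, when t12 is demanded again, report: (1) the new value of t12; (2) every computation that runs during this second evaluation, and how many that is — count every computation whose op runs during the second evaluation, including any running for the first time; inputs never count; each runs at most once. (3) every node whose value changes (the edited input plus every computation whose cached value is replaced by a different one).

First evaluation (everything demanded from the output):
  t2 = sub(-7, 4) = -11
  t3 = min2(4, -11) = -11
  t4 = max2(-11, -11) = -11
  t6 = max2(-11, -11) = -11
  t9 = suml([5, 4, -1, 5, 4]) = 17
  t12 = sub(-11, 17) = -28

Propagation after the edit:
  t2: runs — a3 4->-2; result -5.
  t3: runs — a3 4->-2; t2 -11->-5; result -5.
  t4: runs — t2 -11->-5; t3 -11->-5; result -5.
  t6: runs — t3 -11->-5; t4 -11->-5; result -5.
  t12: runs — t6 -11->-5; result -22.

New value of t12: -22.
Computations that run: t2, t3, t4, t6, t12 — 5 in total.
Values that change: a3, t2, t3, t4, t6, t12.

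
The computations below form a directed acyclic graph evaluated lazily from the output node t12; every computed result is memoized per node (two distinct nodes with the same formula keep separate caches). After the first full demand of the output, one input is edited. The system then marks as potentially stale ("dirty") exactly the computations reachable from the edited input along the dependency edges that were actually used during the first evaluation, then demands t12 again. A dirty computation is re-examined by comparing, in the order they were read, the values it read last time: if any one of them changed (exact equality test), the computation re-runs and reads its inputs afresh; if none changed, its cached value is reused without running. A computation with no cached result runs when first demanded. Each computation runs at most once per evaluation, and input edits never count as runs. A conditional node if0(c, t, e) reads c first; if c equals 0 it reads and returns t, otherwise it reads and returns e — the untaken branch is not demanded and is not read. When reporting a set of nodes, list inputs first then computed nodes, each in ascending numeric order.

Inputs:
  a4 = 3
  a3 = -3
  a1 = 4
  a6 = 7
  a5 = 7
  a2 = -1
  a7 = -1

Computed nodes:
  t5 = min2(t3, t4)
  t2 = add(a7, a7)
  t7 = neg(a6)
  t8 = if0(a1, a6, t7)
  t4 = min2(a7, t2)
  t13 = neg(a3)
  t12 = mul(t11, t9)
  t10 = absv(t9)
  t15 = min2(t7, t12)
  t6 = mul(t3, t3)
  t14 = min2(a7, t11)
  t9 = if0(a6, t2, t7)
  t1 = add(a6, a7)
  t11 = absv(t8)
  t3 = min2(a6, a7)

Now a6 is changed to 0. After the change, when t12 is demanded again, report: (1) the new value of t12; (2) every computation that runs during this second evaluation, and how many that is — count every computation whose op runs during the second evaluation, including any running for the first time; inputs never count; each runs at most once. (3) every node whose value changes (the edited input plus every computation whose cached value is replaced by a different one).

First demand of the output computes:
  t7 = neg(7) = -7
  t8 = if0(a1=4 -> else branch t7) = -7
  t9 = if0(a6=7 -> else branch t7) = -7
  t11 = absv(-7) = 7
  t12 = mul(7, -7) = -49

After the edit, cleaning proceeds:
  t2: had never run; runs now, result -2.
  t7: a read changed (a6 7->0) — executes, giving 0.
  t8: a read changed (t7 -7->0) — executes, giving 0.
  t9: a read changed (a6 7->0; t7 -7->0) — executes, giving -2.
  t11: a read changed (t8 -7->0) — executes, giving 0.
  t12: a read changed (t11 7->0; t9 -7->-2) — executes, giving 0.

Note the branch switch — t2 had no cache and runs now for the first time.

Demanding t12 again yields 0.
6 computations run: t2, t7, t8, t9, t11, t12.
The nodes whose values change: a6, t7, t8, t9, t11, t12.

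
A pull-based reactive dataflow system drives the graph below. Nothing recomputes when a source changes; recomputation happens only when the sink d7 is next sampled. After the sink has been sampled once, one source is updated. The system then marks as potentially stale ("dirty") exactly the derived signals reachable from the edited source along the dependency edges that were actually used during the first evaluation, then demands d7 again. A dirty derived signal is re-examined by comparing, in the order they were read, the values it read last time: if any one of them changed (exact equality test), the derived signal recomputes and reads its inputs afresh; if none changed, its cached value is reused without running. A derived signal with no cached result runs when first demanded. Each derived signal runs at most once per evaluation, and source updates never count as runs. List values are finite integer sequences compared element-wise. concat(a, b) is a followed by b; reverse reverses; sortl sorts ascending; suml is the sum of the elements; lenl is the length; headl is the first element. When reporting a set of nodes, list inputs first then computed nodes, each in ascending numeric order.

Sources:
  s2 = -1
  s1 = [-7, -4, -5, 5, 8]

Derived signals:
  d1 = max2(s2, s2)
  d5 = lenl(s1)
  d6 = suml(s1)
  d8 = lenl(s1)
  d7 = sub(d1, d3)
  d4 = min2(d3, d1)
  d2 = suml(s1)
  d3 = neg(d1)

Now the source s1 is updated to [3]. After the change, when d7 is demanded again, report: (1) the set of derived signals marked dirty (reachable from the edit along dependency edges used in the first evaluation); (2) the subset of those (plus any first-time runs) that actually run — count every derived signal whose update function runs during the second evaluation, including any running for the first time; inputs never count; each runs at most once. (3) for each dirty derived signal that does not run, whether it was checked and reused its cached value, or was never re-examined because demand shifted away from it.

Marked dirty: none.
Derived signals that run: none — 0 in total.
Every dirty derived signal ran.
Key observation: s1 is never demanded by the output, so the edit triggers no recomputation at all.

First evaluation (everything demanded from the output):
  d1 = max2(-1, -1) = -1
  d3 = neg(-1) = 1
  d7 = sub(-1, 1) = -2

Propagation after the edit:
  s1 feeds no computation that the output demands — nothing is marked dirty and nothing runs.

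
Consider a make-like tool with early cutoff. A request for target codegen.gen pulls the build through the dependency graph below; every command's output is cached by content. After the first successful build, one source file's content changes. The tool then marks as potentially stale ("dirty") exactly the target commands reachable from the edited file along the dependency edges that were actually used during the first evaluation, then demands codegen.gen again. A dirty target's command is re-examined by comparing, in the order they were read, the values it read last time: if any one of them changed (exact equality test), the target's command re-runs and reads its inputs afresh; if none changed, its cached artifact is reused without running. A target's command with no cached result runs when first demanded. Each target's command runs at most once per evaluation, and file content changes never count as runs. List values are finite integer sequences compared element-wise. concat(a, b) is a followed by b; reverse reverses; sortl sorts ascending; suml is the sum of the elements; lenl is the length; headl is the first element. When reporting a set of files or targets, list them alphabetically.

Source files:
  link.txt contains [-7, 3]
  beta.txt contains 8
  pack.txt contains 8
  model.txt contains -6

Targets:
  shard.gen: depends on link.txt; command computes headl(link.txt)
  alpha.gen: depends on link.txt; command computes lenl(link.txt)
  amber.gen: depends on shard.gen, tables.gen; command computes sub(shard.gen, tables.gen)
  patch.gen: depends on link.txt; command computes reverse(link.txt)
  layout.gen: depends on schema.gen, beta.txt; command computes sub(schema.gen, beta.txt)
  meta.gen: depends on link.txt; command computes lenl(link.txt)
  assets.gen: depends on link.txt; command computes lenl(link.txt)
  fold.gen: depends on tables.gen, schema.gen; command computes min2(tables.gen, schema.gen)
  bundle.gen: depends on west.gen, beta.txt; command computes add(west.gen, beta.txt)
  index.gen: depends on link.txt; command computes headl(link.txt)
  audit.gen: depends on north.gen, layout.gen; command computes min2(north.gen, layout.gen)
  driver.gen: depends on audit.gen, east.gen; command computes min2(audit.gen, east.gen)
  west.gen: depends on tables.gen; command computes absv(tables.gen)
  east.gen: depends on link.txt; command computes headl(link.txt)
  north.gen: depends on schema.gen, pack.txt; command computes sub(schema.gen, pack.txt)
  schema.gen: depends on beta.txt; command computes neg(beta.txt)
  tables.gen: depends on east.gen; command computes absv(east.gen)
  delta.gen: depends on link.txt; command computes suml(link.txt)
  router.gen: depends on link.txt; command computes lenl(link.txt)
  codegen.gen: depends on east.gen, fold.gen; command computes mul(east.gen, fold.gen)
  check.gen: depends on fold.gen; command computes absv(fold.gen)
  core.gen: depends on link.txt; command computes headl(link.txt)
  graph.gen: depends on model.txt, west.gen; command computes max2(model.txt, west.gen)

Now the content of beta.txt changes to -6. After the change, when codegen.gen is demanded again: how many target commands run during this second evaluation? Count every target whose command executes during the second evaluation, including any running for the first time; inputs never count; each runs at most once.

First demand of the output computes:
  east.gen = headl([-7, 3]) = -7
  schema.gen = neg(8) = -8
  tables.gen = absv(-7) = 7
  fold.gen = min2(7, -8) = -8
  codegen.gen = mul(-7, -8) = 56

After the edit, cleaning proceeds:
  schema.gen: a read changed (beta.txt 8->-6) — executes, giving 6.
  fold.gen: a read changed (schema.gen -8->6) — executes, giving 6.
  codegen.gen: a read changed (fold.gen -8->6) — executes, giving -42.

3 target commands run: codegen.gen, fold.gen, schema.gen.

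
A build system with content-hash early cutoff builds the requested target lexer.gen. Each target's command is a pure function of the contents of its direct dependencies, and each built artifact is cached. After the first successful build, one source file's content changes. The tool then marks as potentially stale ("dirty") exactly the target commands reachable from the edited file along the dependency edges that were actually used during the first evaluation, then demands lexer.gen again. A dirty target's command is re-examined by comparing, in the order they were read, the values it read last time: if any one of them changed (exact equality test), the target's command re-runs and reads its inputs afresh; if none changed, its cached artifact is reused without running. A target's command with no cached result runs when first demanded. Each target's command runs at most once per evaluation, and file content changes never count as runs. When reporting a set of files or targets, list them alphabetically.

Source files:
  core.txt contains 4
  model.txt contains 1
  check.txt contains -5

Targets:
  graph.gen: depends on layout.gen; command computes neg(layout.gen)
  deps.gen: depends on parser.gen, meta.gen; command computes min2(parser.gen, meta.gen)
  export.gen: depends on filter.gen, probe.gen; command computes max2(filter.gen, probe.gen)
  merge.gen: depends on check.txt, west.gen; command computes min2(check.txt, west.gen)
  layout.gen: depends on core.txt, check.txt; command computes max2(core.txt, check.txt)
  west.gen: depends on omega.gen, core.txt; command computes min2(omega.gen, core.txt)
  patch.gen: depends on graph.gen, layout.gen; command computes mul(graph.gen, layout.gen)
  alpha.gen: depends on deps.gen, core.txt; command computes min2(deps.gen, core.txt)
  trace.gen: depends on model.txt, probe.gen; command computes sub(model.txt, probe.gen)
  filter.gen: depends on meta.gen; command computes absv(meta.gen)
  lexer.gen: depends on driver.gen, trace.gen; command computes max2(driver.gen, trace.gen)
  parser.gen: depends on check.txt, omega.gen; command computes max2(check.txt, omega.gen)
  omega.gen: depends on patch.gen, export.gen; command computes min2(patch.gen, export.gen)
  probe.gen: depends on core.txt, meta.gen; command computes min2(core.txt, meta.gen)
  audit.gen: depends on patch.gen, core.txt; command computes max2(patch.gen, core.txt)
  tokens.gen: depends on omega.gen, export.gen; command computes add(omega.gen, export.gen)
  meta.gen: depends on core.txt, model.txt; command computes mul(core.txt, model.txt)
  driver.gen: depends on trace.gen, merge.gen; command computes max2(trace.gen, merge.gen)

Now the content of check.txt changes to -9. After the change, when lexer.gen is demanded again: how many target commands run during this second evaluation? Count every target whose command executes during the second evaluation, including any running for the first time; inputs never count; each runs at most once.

Target commands that run: layout.gen, merge.gen — 2 in total.
Key observation: the cutoff stops propagation at graph.gen — its inputs' values are unchanged, so it reuses its cache.

First evaluation (everything demanded from the output):
  layout.gen = max2(4, -5) = 4
  graph.gen = neg(4) = -4
  meta.gen = mul(4, 1) = 4
  filter.gen = absv(4) = 4
  patch.gen = mul(-4, 4) = -16
  probe.gen = min2(4, 4) = 4
  export.gen = max2(4, 4) = 4
  omega.gen = min2(-16, 4) = -16
  trace.gen = sub(1, 4) = -3
  west.gen = min2(-16, 4) = -16
  merge.gen = min2(-5, -16) = -16
  driver.gen = max2(-3, -16) = -3
  lexer.gen = max2(-3, -3) = -3

Propagation after the edit:
  layout.gen: runs — check.txt -5->-9; result 4 (same value as before).
  graph.gen: checked — values it read are unchanged (layout.gen unchanged); reused cached -4 without running.
  patch.gen: checked — values it read are unchanged (graph.gen unchanged, layout.gen unchanged); reused cached -16 without running.
  omega.gen: checked — values it read are unchanged (patch.gen unchanged, export.gen unchanged); reused cached -16 without running.
  west.gen: checked — values it read are unchanged (omega.gen unchanged, core.txt unchanged); reused cached -16 without running.
  merge.gen: runs — check.txt -5->-9; result -16 (same value as before).
  driver.gen: checked — values it read are unchanged (trace.gen unchanged, merge.gen unchanged); reused cached -3 without running.
  lexer.gen: checked — values it read are unchanged (driver.gen unchanged, trace.gen unchanged); reused cached -3 without running.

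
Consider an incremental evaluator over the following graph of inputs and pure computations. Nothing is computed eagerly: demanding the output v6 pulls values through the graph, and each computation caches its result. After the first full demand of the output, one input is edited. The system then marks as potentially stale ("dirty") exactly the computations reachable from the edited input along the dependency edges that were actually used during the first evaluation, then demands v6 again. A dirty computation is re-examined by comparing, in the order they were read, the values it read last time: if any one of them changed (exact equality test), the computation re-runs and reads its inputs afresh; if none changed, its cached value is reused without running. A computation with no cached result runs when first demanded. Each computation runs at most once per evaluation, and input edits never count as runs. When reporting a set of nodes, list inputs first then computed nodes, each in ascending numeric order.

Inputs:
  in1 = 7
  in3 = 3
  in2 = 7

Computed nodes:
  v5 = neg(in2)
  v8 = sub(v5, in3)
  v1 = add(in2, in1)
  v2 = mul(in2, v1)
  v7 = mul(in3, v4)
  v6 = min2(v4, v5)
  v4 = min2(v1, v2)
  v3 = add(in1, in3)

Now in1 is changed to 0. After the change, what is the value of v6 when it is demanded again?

v6 now evaluates to -7.

Initial pass — values computed on the first demand:
  v1 = add(7, 7) = 14
  v2 = mul(7, 14) = 98
  v4 = min2(14, 98) = 14
  v5 = neg(7) = -7
  v6 = min2(14, -7) = -7

Second demand — change propagation:
  v1: re-runs because in1 7->0; new result 7.
  v2: re-runs because v1 14->7; new result 49.
  v4: re-runs because v1 14->7; v2 98->49; new result 7.
  v6: re-runs because v4 14->7; new result -7 (unchanged).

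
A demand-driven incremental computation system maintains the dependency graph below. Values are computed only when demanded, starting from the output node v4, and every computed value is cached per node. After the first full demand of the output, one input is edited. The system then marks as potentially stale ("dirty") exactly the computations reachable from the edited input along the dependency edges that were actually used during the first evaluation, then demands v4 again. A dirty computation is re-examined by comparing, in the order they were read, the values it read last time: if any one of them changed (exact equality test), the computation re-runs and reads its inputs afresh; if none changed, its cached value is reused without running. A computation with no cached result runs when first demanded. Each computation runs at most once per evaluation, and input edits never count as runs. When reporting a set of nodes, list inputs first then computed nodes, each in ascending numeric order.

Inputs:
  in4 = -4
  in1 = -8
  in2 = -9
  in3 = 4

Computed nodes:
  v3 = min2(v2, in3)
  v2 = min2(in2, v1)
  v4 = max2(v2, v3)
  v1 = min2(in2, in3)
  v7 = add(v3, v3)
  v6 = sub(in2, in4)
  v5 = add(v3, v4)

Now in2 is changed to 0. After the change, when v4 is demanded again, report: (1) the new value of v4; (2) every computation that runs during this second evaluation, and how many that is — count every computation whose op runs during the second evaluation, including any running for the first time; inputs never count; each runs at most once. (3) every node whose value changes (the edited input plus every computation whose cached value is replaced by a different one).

First evaluation (everything demanded from the output):
  v1 = min2(-9, 4) = -9
  v2 = min2(-9, -9) = -9
  v3 = min2(-9, 4) = -9
  v4 = max2(-9, -9) = -9

Propagation after the edit:
  v1: runs — in2 -9->0; result 0.
  v2: runs — in2 -9->0; v1 -9->0; result 0.
  v3: runs — v2 -9->0; result 0.
  v4: runs — v2 -9->0; v3 -9->0; result 0.

New value of v4: 0.
Computations that run: v1, v2, v3, v4 — 4 in total.
Values that change: in2, v1, v2, v3, v4.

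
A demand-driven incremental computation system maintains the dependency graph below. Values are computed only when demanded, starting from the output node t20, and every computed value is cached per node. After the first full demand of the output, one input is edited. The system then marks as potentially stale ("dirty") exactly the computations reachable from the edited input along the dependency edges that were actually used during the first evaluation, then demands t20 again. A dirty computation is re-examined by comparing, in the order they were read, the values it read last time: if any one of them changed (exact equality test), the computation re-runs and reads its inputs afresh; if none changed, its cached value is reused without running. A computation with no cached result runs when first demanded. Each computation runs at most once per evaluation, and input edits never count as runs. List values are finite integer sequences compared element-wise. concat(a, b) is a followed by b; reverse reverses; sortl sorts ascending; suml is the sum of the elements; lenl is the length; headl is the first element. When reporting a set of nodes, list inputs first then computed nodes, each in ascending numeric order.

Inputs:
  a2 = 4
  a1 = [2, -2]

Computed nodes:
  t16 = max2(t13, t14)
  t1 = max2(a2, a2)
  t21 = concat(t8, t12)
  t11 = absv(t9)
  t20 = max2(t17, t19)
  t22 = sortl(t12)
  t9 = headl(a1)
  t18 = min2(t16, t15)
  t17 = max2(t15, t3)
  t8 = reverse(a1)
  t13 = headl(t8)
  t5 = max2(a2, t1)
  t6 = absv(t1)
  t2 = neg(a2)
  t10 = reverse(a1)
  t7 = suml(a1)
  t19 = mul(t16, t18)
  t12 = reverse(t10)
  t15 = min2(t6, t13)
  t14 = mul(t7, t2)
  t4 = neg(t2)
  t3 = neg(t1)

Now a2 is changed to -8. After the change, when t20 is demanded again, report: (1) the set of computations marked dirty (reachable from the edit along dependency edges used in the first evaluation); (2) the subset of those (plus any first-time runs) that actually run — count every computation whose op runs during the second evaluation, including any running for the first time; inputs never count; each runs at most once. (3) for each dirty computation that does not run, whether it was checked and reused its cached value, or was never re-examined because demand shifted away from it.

Marked dirty: t1, t2, t3, t6, t14, t15, t16, t17, t18, t19, t20.
Computations that run: t1, t2, t3, t6, t14, t15, t17, t20 — 8 in total.
Checked but reused from cache: t16, t18, t19.
Key observation: the cutoff stops propagation at t16 — its inputs' values are unchanged, so it reuses its cache.

First evaluation (everything demanded from the output):
  t1 = max2(4, 4) = 4
  t2 = neg(4) = -4
  t3 = neg(4) = -4
  t6 = absv(4) = 4
  t7 = suml([2, -2]) = 0
  t8 = reverse([2, -2]) = [-2, 2]
  t13 = headl([-2, 2]) = -2
  t14 = mul(0, -4) = 0
  t15 = min2(4, -2) = -2
  t16 = max2(-2, 0) = 0
  t17 = max2(-2, -4) = -2
  t18 = min2(0, -2) = -2
  t19 = mul(0, -2) = 0
  t20 = max2(-2, 0) = 0

Propagation after the edit:
  t1: runs — a2 4->-8; a2 4->-8; result -8.
  t2: runs — a2 4->-8; result 8.
  t3: runs — t1 4->-8; result 8.
  t6: runs — t1 4->-8; result 8.
  t14: runs — t2 -4->8; result 0 (same value as before).
  t15: runs — t6 4->8; result -2 (same value as before).
  t16: checked — values it read are unchanged (t13 unchanged, t14 unchanged); reused cached 0 without running.
  t17: runs — t3 -4->8; result 8.
  t18: checked — values it read are unchanged (t16 unchanged, t15 unchanged); reused cached -2 without running.
  t19: checked — values it read are unchanged (t16 unchanged, t18 unchanged); reused cached 0 without running.
  t20: runs — t17 -2->8; result 8.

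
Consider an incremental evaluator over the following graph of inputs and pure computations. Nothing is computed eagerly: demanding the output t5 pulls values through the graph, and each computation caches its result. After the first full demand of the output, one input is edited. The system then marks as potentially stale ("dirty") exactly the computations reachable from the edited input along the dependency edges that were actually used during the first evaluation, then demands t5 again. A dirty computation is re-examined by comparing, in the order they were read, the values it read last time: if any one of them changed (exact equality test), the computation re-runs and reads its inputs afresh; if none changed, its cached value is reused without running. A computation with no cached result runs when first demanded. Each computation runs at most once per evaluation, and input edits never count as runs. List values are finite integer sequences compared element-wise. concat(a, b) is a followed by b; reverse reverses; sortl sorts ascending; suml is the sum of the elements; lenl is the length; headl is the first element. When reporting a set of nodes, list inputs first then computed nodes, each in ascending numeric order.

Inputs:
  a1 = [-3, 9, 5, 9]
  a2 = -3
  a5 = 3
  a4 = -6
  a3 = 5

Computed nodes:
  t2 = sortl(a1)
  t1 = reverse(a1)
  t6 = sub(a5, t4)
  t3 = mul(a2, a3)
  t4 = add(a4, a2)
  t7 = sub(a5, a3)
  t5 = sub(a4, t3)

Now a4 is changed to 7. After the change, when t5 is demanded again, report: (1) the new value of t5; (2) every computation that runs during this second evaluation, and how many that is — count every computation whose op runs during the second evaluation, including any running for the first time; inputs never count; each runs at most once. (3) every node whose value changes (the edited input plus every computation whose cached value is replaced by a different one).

Initial pass — values computed on the first demand:
  t3 = mul(-3, 5) = -15
  t5 = sub(-6, -15) = 9

Second demand — change propagation:
  t5: re-runs because a4 -6->7; new result 22.

t5 now evaluates to 22.
Run set: t5 (1 run).
Changed values: a4, t5.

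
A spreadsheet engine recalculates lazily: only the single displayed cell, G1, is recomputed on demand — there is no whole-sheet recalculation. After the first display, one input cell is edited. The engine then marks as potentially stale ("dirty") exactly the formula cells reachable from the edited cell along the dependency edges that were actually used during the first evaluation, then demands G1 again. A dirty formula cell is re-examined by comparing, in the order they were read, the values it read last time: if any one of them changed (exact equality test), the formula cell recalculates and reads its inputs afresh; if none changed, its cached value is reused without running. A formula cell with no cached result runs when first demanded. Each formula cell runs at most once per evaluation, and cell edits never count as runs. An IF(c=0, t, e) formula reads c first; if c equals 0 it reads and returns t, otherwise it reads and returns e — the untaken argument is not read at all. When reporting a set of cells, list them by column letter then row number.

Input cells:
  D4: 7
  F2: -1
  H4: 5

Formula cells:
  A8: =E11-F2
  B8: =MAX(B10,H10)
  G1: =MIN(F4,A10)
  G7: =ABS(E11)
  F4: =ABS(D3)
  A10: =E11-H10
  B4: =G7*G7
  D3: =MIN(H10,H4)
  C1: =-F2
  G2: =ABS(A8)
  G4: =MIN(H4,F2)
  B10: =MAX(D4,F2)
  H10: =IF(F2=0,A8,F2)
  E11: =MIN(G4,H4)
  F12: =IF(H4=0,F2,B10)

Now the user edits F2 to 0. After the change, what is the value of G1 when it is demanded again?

First evaluation (everything demanded from the output):
  G4 = MIN(5, -1) = -1
  E11 = MIN(-1, 5) = -1
  H10 = IF(F2=0: F2=-1 -> else branch F2) = -1
  A10 = -1 - -1 = 0
  D3 = MIN(-1, 5) = -1
  F4 = ABS(-1) = 1
  G1 = MIN(1, 0) = 0

Propagation after the edit:
  G4: runs — F2 -1->0; result 0.
  E11: runs — G4 -1->0; result 0.
  A8: demanded for the first time — runs, produces 0.
  H10: runs — F2 -1->0; F2 -1->0; result 0.
  A10: runs — E11 -1->0; H10 -1->0; result 0 (same value as before).
  D3: runs — H10 -1->0; result 0.
  F4: runs — D3 -1->0; result 0.
  G1: runs — F4 1->0; result 0 (same value as before).

Key observation: a condition flipped, so demand reaches new nodes — A8 runs for the first time.

New value of G1: 0.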